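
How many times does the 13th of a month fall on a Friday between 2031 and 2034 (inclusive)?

6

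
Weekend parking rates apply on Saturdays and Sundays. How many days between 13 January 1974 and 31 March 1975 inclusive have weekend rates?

13 January 1974 is a Sunday.
The range spans 443 days (inclusive of both endpoints).
443 = 7 × 63 + 2, so there are 63 full weeks plus 2 extra days.
Each full week contributes 2 weekend days (Sat, Sun): 63 × 2 = 126.
The 2 extra days are Sun, Mon — 1 of them qualifies.
Total: 126 + 1 = 127.

127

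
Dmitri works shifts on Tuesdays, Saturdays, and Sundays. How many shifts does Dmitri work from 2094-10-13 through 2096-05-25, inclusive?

2094-10-13 is a Wednesday.
That's 591 days from start to end, counting both.
591 = 7 × 84 + 3, so there are 84 full weeks plus 3 extra days.
Each full week contributes 3 days from the set (Tue, Sat, Sun): 84 × 3 = 252.
The 3 extra days are Wed, Thu, Fri — none qualify.
Total: 252 + 0 = 252.

252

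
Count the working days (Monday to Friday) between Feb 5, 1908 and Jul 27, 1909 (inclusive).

385

Feb 5, 1908 is a Wednesday.
That's 539 days from start to end, counting both.
539 = 7 × 77, so the span is exactly 77 full weeks.
Each full week contributes 5 weekdays (Mon–Fri): 77 × 5 = 385.
Total: 385.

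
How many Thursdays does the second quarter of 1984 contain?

13

Apr 1, 1984 is a Sunday.
The range spans 91 days (inclusive of both endpoints).
91 = 7 × 13, so the span is exactly 13 full weeks.
Each full week contributes one Thursday: 13 so far.
Total: 13.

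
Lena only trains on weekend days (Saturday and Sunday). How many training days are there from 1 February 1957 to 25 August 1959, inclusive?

1 February 1957 is a Friday.
That's 936 days from start to end, counting both.
936 = 7 × 133 + 5, so there are 133 full weeks plus 5 extra days.
Each full week contributes 2 weekend days (Sat, Sun): 133 × 2 = 266.
The 5 extra days are Friday, Saturday, Sunday, Monday, Tuesday — 2 of them qualify.
Total: 266 + 2 = 268.

268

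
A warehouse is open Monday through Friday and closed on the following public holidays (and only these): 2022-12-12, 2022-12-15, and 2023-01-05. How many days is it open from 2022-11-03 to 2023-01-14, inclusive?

49 business days

2022-11-03 is a Thursday.
The range spans 73 days (inclusive of both endpoints).
73 = 7 × 10 + 3, so there are 10 full weeks plus 3 extra days.
Each full week contributes 5 weekdays (Mon–Fri): 10 × 5 = 50.
The 3 extra days are Thu, Fri, Sat — 2 of them qualify.
Total: 50 + 2 = 52.
Holidays: 2022-12-12 (Mon); 2022-12-15 (Thu); 2023-01-05 (Thu).
All 3 holidays fall on weekdays, so subtract 3.
Business days: 52 − 3 = 49.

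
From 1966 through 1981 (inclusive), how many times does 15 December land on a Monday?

Day of week of December 15 in each year:
1966: Thu, 1967: Fri, 1968: Sun, 1969: Mon ✓, 1970: Tue, 1971: Wed, 1972: Fri, 1973: Sat, 1974: Sun, 1975: Mon ✓, 1976: Wed, 1977: Thu, 1978: Fri, 1979: Sat, 1980: Mon ✓, 1981: Tue
Mondays: 1969, 1975, 1980.

3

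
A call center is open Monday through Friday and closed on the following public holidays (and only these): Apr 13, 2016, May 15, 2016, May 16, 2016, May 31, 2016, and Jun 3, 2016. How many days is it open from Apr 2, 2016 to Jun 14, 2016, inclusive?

48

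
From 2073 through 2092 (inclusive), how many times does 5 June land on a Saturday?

3

Day of week of June 5 in each year:
2073: Mon, 2074: Tue, 2075: Wed, 2076: Fri, 2077: Sat ✓, 2078: Sun, 2079: Mon, 2080: Wed, 2081: Thu, 2082: Fri, 2083: Sat ✓, 2084: Mon, 2085: Tue, 2086: Wed, 2087: Thu, 2088: Sat ✓, 2089: Sun, 2090: Mon, 2091: Tue, 2092: Thu
Saturdays: 2077, 2083, 2088.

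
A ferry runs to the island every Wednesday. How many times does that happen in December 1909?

1909-12-01 is a Wednesday.
The range spans 31 days (inclusive of both endpoints).
31 = 7 × 4 + 3, so there are 4 full weeks plus 3 extra days.
Each full week contributes one Wednesday: 4 so far.
The 3 extra days are Wednesday, Thursday, Friday — 1 of them qualifies.
Total: 4 + 1 = 5.

5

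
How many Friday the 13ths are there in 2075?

The 13th falls on a Friday when the month's 13th has weekday Fri.
Jan 13 is Sun; Feb 13 is Wed; Mar 13 is Wed; Apr 13 is Sat; May 13 is Mon; Jun 13 is Thu; Jul 13 is Sat; Aug 13 is Tue; Sep 13 is Fri ✓; Oct 13 is Sun; Nov 13 is Wed; Dec 13 is Fri ✓.
Friday the 13ths: Sep, Dec.

2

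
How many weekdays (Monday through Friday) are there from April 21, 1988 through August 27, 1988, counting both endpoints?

April 21, 1988 is a Thursday.
That's 129 days from start to end, counting both.
129 = 7 × 18 + 3, so there are 18 full weeks plus 3 extra days.
Each full week contributes 5 weekdays (Mon–Fri): 18 × 5 = 90.
The 3 extra days are Thu, Fri, Sat — 2 of them qualify.
Total: 90 + 2 = 92.

92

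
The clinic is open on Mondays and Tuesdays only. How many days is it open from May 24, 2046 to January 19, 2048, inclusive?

172

May 24, 2046 is a Thursday.
The range spans 606 days (inclusive of both endpoints).
606 = 7 × 86 + 4, so there are 86 full weeks plus 4 extra days.
Each full week contributes 2 days from the set (Mon, Tue): 86 × 2 = 172.
The 4 extra days are Thu, Fri, Sat, Sun — none qualify.
Total: 172 + 0 = 172.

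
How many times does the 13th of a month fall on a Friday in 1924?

The 13th falls on a Friday when the month's 13th has weekday Fri.
Jan 13 is Sun; Feb 13 is Wed; Mar 13 is Thu; Apr 13 is Sun; May 13 is Tue; Jun 13 is Fri ✓; Jul 13 is Sun; Aug 13 is Wed; Sep 13 is Sat; Oct 13 is Mon; Nov 13 is Thu; Dec 13 is Sat.
Friday the 13ths: Jun.

1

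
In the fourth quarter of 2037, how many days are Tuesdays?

13

2037-10-01 is a Thursday.
That's 92 days from start to end, counting both.
92 = 7 × 13 + 1, so there are 13 full weeks plus 1 extra day.
Each full week contributes one Tuesday: 13 so far.
The 1 extra day is Thu — none qualify.
Total: 13 + 0 = 13.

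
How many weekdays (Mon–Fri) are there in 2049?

261 weekdays

Jan 1, 2049 is a Friday.
From Jan 1, 2049 to Dec 31, 2049 is 365 days inclusive.
365 = 7 × 52 + 1, so there are 52 full weeks plus 1 extra day.
Each full week contributes 5 weekdays (Mon–Fri): 52 × 5 = 260.
The 1 extra day is Fri — 1 of them qualifies.
Total: 260 + 1 = 261.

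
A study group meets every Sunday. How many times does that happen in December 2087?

4

2087-12-01 is a Monday.
That's 31 days from start to end, counting both.
31 = 7 × 4 + 3, so there are 4 full weeks plus 3 extra days.
Each full week contributes one Sunday: 4 so far.
The 3 extra days are Mon, Tue, Wed — none qualify.
Total: 4 + 0 = 4.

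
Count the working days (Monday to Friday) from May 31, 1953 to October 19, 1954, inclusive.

362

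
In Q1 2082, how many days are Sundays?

13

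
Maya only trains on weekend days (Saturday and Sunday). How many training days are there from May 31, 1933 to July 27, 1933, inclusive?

16

May 31, 1933 is a Wednesday.
That's 58 days from start to end, counting both.
58 = 7 × 8 + 2, so there are 8 full weeks plus 2 extra days.
Each full week contributes 2 weekend days (Sat, Sun): 8 × 2 = 16.
The 2 extra days are Wed, Thu — none qualify.
Total: 16 + 0 = 16.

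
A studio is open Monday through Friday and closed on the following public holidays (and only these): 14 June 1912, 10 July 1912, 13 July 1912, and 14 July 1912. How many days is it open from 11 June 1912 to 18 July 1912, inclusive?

11 June 1912 is a Tuesday.
The range spans 38 days (inclusive of both endpoints).
38 = 7 × 5 + 3, so there are 5 full weeks plus 3 extra days.
Each full week contributes 5 weekdays (Mon–Fri): 5 × 5 = 25.
The 3 extra days are Tue, Wed, Thu — 3 of them qualify.
Total: 25 + 3 = 28.
Holidays: 14 June 1912 (Fri); 10 July 1912 (Wed); 13 July 1912 (Sat); 14 July 1912 (Sun).
2 of the 4 holidays fall on weekdays; the rest are weekends and were already excluded.
Business days: 28 − 2 = 26.

26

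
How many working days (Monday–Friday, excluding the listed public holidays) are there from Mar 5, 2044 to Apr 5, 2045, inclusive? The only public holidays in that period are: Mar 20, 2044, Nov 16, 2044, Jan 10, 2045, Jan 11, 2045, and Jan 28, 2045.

280

Mar 5, 2044 is a Saturday.
That's 397 days from start to end, counting both.
397 = 7 × 56 + 5, so there are 56 full weeks plus 5 extra days.
Each full week contributes 5 weekdays (Mon–Fri): 56 × 5 = 280.
The 5 extra days are Sat, Sun, Mon, Tue, Wed — 3 of them qualify.
Total: 280 + 3 = 283.
Holidays: Mar 20, 2044 (Sun); Nov 16, 2044 (Wed); Jan 10, 2045 (Tue); Jan 11, 2045 (Wed); Jan 28, 2045 (Sat).
3 of the 5 holidays fall on weekdays; the rest are weekends and were already excluded.
Business days: 283 − 3 = 280.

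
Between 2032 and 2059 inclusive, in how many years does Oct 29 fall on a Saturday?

Day of week of October 29 in each year:
2032: Fri, 2033: Sat ✓, 2034: Sun, 2035: Mon, 2036: Wed, 2037: Thu, 2038: Fri, 2039: Sat ✓, 2040: Mon, 2041: Tue, 2042: Wed, 2043: Thu, 2044: Sat ✓, 2045: Sun, 2046: Mon, 2047: Tue, 2048: Thu, 2049: Fri, 2050: Sat ✓, 2051: Sun, 2052: Tue, 2053: Wed, 2054: Thu, 2055: Fri, 2056: Sun, 2057: Mon, 2058: Tue, 2059: Wed
Saturdays: 2033, 2039, 2044, 2050.

4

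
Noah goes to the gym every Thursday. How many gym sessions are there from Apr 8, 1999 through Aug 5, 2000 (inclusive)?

Apr 8, 1999 is a Thursday.
The range spans 486 days (inclusive of both endpoints).
486 = 7 × 69 + 3, so there are 69 full weeks plus 3 extra days.
Each full week contributes one Thursday: 69 so far.
The 3 extra days are Thursday, Friday, Saturday — 1 of them qualifies.
Total: 69 + 1 = 70.

70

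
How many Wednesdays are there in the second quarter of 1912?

1 April 1912 is a Monday.
From 1 April 1912 to 30 June 1912 is 91 days inclusive.
91 = 7 × 13, so the span is exactly 13 full weeks.
Each full week contributes one Wednesday: 13 so far.

13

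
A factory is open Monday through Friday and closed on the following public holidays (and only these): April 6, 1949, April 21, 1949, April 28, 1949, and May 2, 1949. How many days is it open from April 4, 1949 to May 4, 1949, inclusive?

19

April 4, 1949 is a Monday.
That's 31 days from start to end, counting both.
31 = 7 × 4 + 3, so there are 4 full weeks plus 3 extra days.
Each full week contributes 5 weekdays (Mon–Fri): 4 × 5 = 20.
The 3 extra days are Monday, Tuesday, Wednesday — 3 of them qualify.
Total: 20 + 3 = 23.
Holidays: April 6, 1949 (Wed); April 21, 1949 (Thu); April 28, 1949 (Thu); May 2, 1949 (Mon).
All 4 holidays fall on weekdays, so subtract 4.
Business days: 23 − 4 = 19.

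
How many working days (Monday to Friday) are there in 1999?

1 January 1999 is a Friday.
The range spans 365 days (inclusive of both endpoints).
365 = 7 × 52 + 1, so there are 52 full weeks plus 1 extra day.
Each full week contributes 5 weekdays (Mon–Fri): 52 × 5 = 260.
The 1 extra day is Fri — 1 of them qualifies.
Total: 260 + 1 = 261.

261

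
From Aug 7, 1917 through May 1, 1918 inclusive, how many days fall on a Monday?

Aug 7, 1917 is a Tuesday.
The range spans 268 days (inclusive of both endpoints).
268 = 7 × 38 + 2, so there are 38 full weeks plus 2 extra days.
Each full week contributes one Monday: 38 so far.
The 2 extra days are Tuesday, Wednesday — none qualify.
Total: 38 + 0 = 38.

38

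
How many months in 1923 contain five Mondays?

A month has five Mondays exactly when Monday falls within its first (length − 28) days.
Jan: 31 days, starts Mon → 5 of Mon, Tue, Wed ✓
Feb: 28 days, starts Thu → 5 of (none)
Mar: 31 days, starts Thu → 5 of Thu, Fri, Sat
Apr: 30 days, starts Sun → 5 of Sun, Mon ✓
May: 31 days, starts Tue → 5 of Tue, Wed, Thu
Jun: 30 days, starts Fri → 5 of Fri, Sat
Jul: 31 days, starts Sun → 5 of Sun, Mon, Tue ✓
Aug: 31 days, starts Wed → 5 of Wed, Thu, Fri
Sep: 30 days, starts Sat → 5 of Sat, Sun
Oct: 31 days, starts Mon → 5 of Mon, Tue, Wed ✓
Nov: 30 days, starts Thu → 5 of Thu, Fri
Dec: 31 days, starts Sat → 5 of Sat, Sun, Mon ✓
Months with five Mondays: Jan, Apr, Jul, Oct, Dec.

5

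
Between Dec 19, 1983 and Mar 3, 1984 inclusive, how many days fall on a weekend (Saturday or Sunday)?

Dec 19, 1983 is a Monday.
From Dec 19, 1983 to Mar 3, 1984 is 76 days inclusive.
76 = 7 × 10 + 6, so there are 10 full weeks plus 6 extra days.
Each full week contributes 2 weekend days (Sat, Sun): 10 × 2 = 20.
The 6 extra days are Monday, Tuesday, Wednesday, Thursday, Friday, Saturday — 1 of them qualifies.
Total: 20 + 1 = 21.

21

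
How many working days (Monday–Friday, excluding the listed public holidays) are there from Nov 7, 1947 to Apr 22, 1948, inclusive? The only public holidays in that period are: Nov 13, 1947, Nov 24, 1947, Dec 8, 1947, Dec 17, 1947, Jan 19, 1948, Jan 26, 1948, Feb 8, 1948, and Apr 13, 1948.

Nov 7, 1947 is a Friday.
The range spans 168 days (inclusive of both endpoints).
168 = 7 × 24, so the span is exactly 24 full weeks.
Each full week contributes 5 weekdays (Mon–Fri): 24 × 5 = 120.
Total: 120.
Holidays: Nov 13, 1947 (Thu); Nov 24, 1947 (Mon); Dec 8, 1947 (Mon); Dec 17, 1947 (Wed); Jan 19, 1948 (Mon); Jan 26, 1948 (Mon); Feb 8, 1948 (Sun); Apr 13, 1948 (Tue).
7 of the 8 holidays fall on weekdays; the rest are weekends and were already excluded.
Business days: 120 − 7 = 113.

113 working days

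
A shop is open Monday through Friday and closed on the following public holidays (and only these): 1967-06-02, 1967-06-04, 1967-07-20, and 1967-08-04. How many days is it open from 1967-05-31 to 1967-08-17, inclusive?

54 business days

1967-05-31 is a Wednesday.
That's 79 days from start to end, counting both.
79 = 7 × 11 + 2, so there are 11 full weeks plus 2 extra days.
Each full week contributes 5 weekdays (Mon–Fri): 11 × 5 = 55.
The 2 extra days are Wednesday, Thursday — 2 of them qualify.
Total: 55 + 2 = 57.
Holidays: 1967-06-02 (Fri); 1967-06-04 (Sun); 1967-07-20 (Thu); 1967-08-04 (Fri).
3 of the 4 holidays fall on weekdays; the rest are weekends and were already excluded.
Business days: 57 − 3 = 54.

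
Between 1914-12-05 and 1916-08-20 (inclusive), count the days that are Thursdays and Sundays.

179

1914-12-05 is a Saturday.
That's 625 days from start to end, counting both.
625 = 7 × 89 + 2, so there are 89 full weeks plus 2 extra days.
Each full week contributes 2 days from the set (Thu, Sun): 89 × 2 = 178.
The 2 extra days are Saturday, Sunday — 1 of them qualifies.
Total: 178 + 1 = 179.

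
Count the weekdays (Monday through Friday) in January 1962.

1 January 1962 is a Monday.
From 1 January 1962 to 31 January 1962 is 31 days inclusive.
31 = 7 × 4 + 3, so there are 4 full weeks plus 3 extra days.
Each full week contributes 5 weekdays (Mon–Fri): 4 × 5 = 20.
The 3 extra days are Mon, Tue, Wed — 3 of them qualify.
Total: 20 + 3 = 23.

23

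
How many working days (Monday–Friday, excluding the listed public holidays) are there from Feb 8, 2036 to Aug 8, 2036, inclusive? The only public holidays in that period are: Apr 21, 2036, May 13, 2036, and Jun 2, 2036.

Feb 8, 2036 is a Friday.
The range spans 183 days (inclusive of both endpoints).
183 = 7 × 26 + 1, so there are 26 full weeks plus 1 extra day.
Each full week contributes 5 weekdays (Mon–Fri): 26 × 5 = 130.
The 1 extra day is Fri — 1 of them qualifies.
Total: 130 + 1 = 131.
Holidays: Apr 21, 2036 (Mon); May 13, 2036 (Tue); Jun 2, 2036 (Mon).
All 3 holidays fall on weekdays, so subtract 3.
Business days: 131 − 3 = 128.

128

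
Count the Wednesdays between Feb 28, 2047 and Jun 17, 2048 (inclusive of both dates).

Feb 28, 2047 is a Thursday.
That's 476 days from start to end, counting both.
476 = 7 × 68, so the span is exactly 68 full weeks.
Each full week contributes one Wednesday: 68 so far.
Total: 68.

68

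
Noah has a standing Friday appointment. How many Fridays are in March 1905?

5

March 1, 1905 is a Wednesday.
That's 31 days from start to end, counting both.
31 = 7 × 4 + 3, so there are 4 full weeks plus 3 extra days.
Each full week contributes one Friday: 4 so far.
The 3 extra days are Wed, Thu, Fri — 1 of them qualifies.
Total: 4 + 1 = 5.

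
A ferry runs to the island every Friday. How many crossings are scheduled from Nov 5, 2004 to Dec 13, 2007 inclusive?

162

Nov 5, 2004 is a Friday.
From Nov 5, 2004 to Dec 13, 2007 is 1134 days inclusive.
1134 = 7 × 162, so the span is exactly 162 full weeks.
Each full week contributes one Friday: 162 so far.
Total: 162.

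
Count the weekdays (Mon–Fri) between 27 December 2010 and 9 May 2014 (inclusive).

880 weekdays

27 December 2010 is a Monday.
The range spans 1230 days (inclusive of both endpoints).
1230 = 7 × 175 + 5, so there are 175 full weeks plus 5 extra days.
Each full week contributes 5 weekdays (Mon–Fri): 175 × 5 = 875.
The 5 extra days are Monday, Tuesday, Wednesday, Thursday, Friday — 5 of them qualify.
Total: 875 + 5 = 880.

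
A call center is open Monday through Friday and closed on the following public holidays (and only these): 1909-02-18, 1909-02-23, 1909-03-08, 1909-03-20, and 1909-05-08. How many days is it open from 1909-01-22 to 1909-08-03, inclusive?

1909-01-22 is a Friday.
From 1909-01-22 to 1909-08-03 is 194 days inclusive.
194 = 7 × 27 + 5, so there are 27 full weeks plus 5 extra days.
Each full week contributes 5 weekdays (Mon–Fri): 27 × 5 = 135.
The 5 extra days are Friday, Saturday, Sunday, Monday, Tuesday — 3 of them qualify.
Total: 135 + 3 = 138.
Holidays: 1909-02-18 (Thu); 1909-02-23 (Tue); 1909-03-08 (Mon); 1909-03-20 (Sat); 1909-05-08 (Sat).
3 of the 5 holidays fall on weekdays; the rest are weekends and were already excluded.
Business days: 138 − 3 = 135.

135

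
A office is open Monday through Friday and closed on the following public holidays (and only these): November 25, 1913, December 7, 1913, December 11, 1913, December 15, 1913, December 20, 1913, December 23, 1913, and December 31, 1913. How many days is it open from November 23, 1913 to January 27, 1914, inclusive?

42 business days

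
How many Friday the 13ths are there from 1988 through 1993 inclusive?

10

Friday-the-13ths by year:
1988: May
1989: Jan, Oct
1990: Apr, Jul
1991: Sep, Dec
1992: Mar, Nov
1993: Aug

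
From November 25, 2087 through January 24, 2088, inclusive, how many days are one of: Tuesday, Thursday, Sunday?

26

November 25, 2087 is a Tuesday.
From November 25, 2087 to January 24, 2088 is 61 days inclusive.
61 = 7 × 8 + 5, so there are 8 full weeks plus 5 extra days.
Each full week contributes 3 days from the set (Tue, Thu, Sun): 8 × 3 = 24.
The 5 extra days are Tuesday, Wednesday, Thursday, Friday, Saturday — 2 of them qualify.
Total: 24 + 2 = 26.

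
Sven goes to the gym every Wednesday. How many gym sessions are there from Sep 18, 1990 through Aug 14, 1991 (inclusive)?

Sep 18, 1990 is a Tuesday.
The range spans 331 days (inclusive of both endpoints).
331 = 7 × 47 + 2, so there are 47 full weeks plus 2 extra days.
Each full week contributes one Wednesday: 47 so far.
The 2 extra days are Tue, Wed — 1 of them qualifies.
Total: 47 + 1 = 48.

48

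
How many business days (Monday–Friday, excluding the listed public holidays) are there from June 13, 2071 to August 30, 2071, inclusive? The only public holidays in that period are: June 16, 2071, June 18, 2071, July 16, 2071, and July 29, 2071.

June 13, 2071 is a Saturday.
That's 79 days from start to end, counting both.
79 = 7 × 11 + 2, so there are 11 full weeks plus 2 extra days.
Each full week contributes 5 weekdays (Mon–Fri): 11 × 5 = 55.
The 2 extra days are Sat, Sun — none qualify.
Total: 55 + 0 = 55.
Holidays: June 16, 2071 (Tue); June 18, 2071 (Thu); July 16, 2071 (Thu); July 29, 2071 (Wed).
All 4 holidays fall on weekdays, so subtract 4.
Business days: 55 − 4 = 51.

51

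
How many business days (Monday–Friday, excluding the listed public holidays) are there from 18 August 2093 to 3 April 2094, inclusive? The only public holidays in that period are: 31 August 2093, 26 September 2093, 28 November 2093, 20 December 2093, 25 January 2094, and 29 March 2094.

18 August 2093 is a Tuesday.
The range spans 229 days (inclusive of both endpoints).
229 = 7 × 32 + 5, so there are 32 full weeks plus 5 extra days.
Each full week contributes 5 weekdays (Mon–Fri): 32 × 5 = 160.
The 5 extra days are Tue, Wed, Thu, Fri, Sat — 4 of them qualify.
Total: 160 + 4 = 164.
Holidays: 31 August 2093 (Mon); 26 September 2093 (Sat); 28 November 2093 (Sat); 20 December 2093 (Sun); 25 January 2094 (Mon); 29 March 2094 (Mon).
3 of the 6 holidays fall on weekdays; the rest are weekends and were already excluded.
Business days: 164 − 3 = 161.

161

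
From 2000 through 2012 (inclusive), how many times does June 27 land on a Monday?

2

Day of week of June 27 in each year:
2000: Tue, 2001: Wed, 2002: Thu, 2003: Fri, 2004: Sun, 2005: Mon ✓, 2006: Tue, 2007: Wed, 2008: Fri, 2009: Sat, 2010: Sun, 2011: Mon ✓, 2012: Wed
Mondays: 2005, 2011.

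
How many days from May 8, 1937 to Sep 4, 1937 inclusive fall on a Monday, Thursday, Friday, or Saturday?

May 8, 1937 is a Saturday.
That's 120 days from start to end, counting both.
120 = 7 × 17 + 1, so there are 17 full weeks plus 1 extra day.
Each full week contributes 4 days from the set (Mon, Thu, Fri, Sat): 17 × 4 = 68.
The 1 extra day is Saturday — 1 of them qualifies.
Total: 68 + 1 = 69.

69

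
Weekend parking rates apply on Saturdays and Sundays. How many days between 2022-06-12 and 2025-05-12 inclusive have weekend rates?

2022-06-12 is a Sunday.
That's 1066 days from start to end, counting both.
1066 = 7 × 152 + 2, so there are 152 full weeks plus 2 extra days.
Each full week contributes 2 weekend days (Sat, Sun): 152 × 2 = 304.
The 2 extra days are Sun, Mon — 1 of them qualifies.
Total: 304 + 1 = 305.

305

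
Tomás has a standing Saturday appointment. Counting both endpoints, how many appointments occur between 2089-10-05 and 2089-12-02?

2089-10-05 is a Wednesday.
From 2089-10-05 to 2089-12-02 is 59 days inclusive.
59 = 7 × 8 + 3, so there are 8 full weeks plus 3 extra days.
Each full week contributes one Saturday: 8 so far.
The 3 extra days are Wed, Thu, Fri — none qualify.
Total: 8 + 0 = 8.

8 Saturdays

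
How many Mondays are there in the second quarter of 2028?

April 1, 2028 is a Saturday.
That's 91 days from start to end, counting both.
91 = 7 × 13, so the span is exactly 13 full weeks.
Each full week contributes one Monday: 13 so far.
Total: 13.

13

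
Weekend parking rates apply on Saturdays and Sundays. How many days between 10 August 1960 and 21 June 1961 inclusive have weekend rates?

90

10 August 1960 is a Wednesday.
That's 316 days from start to end, counting both.
316 = 7 × 45 + 1, so there are 45 full weeks plus 1 extra day.
Each full week contributes 2 weekend days (Sat, Sun): 45 × 2 = 90.
The 1 extra day is Wednesday — none qualify.
Total: 90 + 0 = 90.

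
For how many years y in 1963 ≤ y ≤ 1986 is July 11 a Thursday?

4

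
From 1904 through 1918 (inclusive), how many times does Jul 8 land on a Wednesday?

Day of week of July 8 in each year:
1904: Fri, 1905: Sat, 1906: Sun, 1907: Mon, 1908: Wed ✓, 1909: Thu, 1910: Fri, 1911: Sat, 1912: Mon, 1913: Tue, 1914: Wed ✓, 1915: Thu, 1916: Sat, 1917: Sun, 1918: Mon
Wednesdays: 1908, 1914.

2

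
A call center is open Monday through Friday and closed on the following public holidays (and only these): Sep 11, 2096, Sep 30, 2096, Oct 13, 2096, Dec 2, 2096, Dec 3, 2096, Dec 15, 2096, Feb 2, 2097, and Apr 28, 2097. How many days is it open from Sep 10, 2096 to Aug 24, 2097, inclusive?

248

Sep 10, 2096 is a Monday.
From Sep 10, 2096 to Aug 24, 2097 is 349 days inclusive.
349 = 7 × 49 + 6, so there are 49 full weeks plus 6 extra days.
Each full week contributes 5 weekdays (Mon–Fri): 49 × 5 = 245.
The 6 extra days are Mon, Tue, Wed, Thu, Fri, Sat — 5 of them qualify.
Total: 245 + 5 = 250.
Holidays: Sep 11, 2096 (Tue); Sep 30, 2096 (Sun); Oct 13, 2096 (Sat); Dec 2, 2096 (Sun); Dec 3, 2096 (Mon); Dec 15, 2096 (Sat); Feb 2, 2097 (Sat); Apr 28, 2097 (Sun).
2 of the 8 holidays fall on weekdays; the rest are weekends and were already excluded.
Business days: 250 − 2 = 248.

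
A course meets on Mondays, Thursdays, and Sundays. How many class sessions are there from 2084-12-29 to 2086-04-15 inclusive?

203

2084-12-29 is a Friday.
That's 473 days from start to end, counting both.
473 = 7 × 67 + 4, so there are 67 full weeks plus 4 extra days.
Each full week contributes 3 days from the set (Mon, Thu, Sun): 67 × 3 = 201.
The 4 extra days are Fri, Sat, Sun, Mon — 2 of them qualify.
Total: 201 + 2 = 203.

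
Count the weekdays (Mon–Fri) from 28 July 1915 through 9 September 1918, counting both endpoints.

814

28 July 1915 is a Wednesday.
That's 1140 days from start to end, counting both.
1140 = 7 × 162 + 6, so there are 162 full weeks plus 6 extra days.
Each full week contributes 5 weekdays (Mon–Fri): 162 × 5 = 810.
The 6 extra days are Wed, Thu, Fri, Sat, Sun, Mon — 4 of them qualify.
Total: 810 + 4 = 814.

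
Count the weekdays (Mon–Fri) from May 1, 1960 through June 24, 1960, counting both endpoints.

May 1, 1960 is a Sunday.
That's 55 days from start to end, counting both.
55 = 7 × 7 + 6, so there are 7 full weeks plus 6 extra days.
Each full week contributes 5 weekdays (Mon–Fri): 7 × 5 = 35.
The 6 extra days are Sun, Mon, Tue, Wed, Thu, Fri — 5 of them qualify.
Total: 35 + 5 = 40.

40 weekdays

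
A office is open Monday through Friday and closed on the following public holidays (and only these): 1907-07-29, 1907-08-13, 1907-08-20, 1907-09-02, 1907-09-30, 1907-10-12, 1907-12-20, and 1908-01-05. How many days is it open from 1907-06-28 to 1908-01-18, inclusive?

1907-06-28 is a Friday.
From 1907-06-28 to 1908-01-18 is 205 days inclusive.
205 = 7 × 29 + 2, so there are 29 full weeks plus 2 extra days.
Each full week contributes 5 weekdays (Mon–Fri): 29 × 5 = 145.
The 2 extra days are Fri, Sat — 1 of them qualifies.
Total: 145 + 1 = 146.
Holidays: 1907-07-29 (Mon); 1907-08-13 (Tue); 1907-08-20 (Tue); 1907-09-02 (Mon); 1907-09-30 (Mon); 1907-10-12 (Sat); 1907-12-20 (Fri); 1908-01-05 (Sun).
6 of the 8 holidays fall on weekdays; the rest are weekends and were already excluded.
Business days: 146 − 6 = 140.

140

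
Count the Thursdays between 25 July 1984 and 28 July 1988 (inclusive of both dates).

25 July 1984 is a Wednesday.
That's 1465 days from start to end, counting both.
1465 = 7 × 209 + 2, so there are 209 full weeks plus 2 extra days.
Each full week contributes one Thursday: 209 so far.
The 2 extra days are Wednesday, Thursday — 1 of them qualifies.
Total: 209 + 1 = 210.

210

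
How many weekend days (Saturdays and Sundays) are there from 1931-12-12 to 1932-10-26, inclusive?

92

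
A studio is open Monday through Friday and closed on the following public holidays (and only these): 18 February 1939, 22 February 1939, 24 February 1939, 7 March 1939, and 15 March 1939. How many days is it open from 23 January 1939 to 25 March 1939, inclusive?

23 January 1939 is a Monday.
That's 62 days from start to end, counting both.
62 = 7 × 8 + 6, so there are 8 full weeks plus 6 extra days.
Each full week contributes 5 weekdays (Mon–Fri): 8 × 5 = 40.
The 6 extra days are Mon, Tue, Wed, Thu, Fri, Sat — 5 of them qualify.
Total: 40 + 5 = 45.
Holidays: 18 February 1939 (Sat); 22 February 1939 (Wed); 24 February 1939 (Fri); 7 March 1939 (Tue); 15 March 1939 (Wed).
4 of the 5 holidays fall on weekdays; the rest are weekends and were already excluded.
Business days: 45 − 4 = 41.

41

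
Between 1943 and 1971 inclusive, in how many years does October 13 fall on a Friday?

4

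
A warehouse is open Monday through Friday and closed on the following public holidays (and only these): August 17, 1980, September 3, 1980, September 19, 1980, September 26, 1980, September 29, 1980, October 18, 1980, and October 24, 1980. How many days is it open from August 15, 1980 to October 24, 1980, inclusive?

August 15, 1980 is a Friday.
That's 71 days from start to end, counting both.
71 = 7 × 10 + 1, so there are 10 full weeks plus 1 extra day.
Each full week contributes 5 weekdays (Mon–Fri): 10 × 5 = 50.
The 1 extra day is Friday — 1 of them qualifies.
Total: 50 + 1 = 51.
Holidays: August 17, 1980 (Sun); September 3, 1980 (Wed); September 19, 1980 (Fri); September 26, 1980 (Fri); September 29, 1980 (Mon); October 18, 1980 (Sat); October 24, 1980 (Fri).
5 of the 7 holidays fall on weekdays; the rest are weekends and were already excluded.
Business days: 51 − 5 = 46.

46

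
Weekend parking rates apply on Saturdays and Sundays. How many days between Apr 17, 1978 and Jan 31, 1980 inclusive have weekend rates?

186

Apr 17, 1978 is a Monday.
From Apr 17, 1978 to Jan 31, 1980 is 655 days inclusive.
655 = 7 × 93 + 4, so there are 93 full weeks plus 4 extra days.
Each full week contributes 2 weekend days (Sat, Sun): 93 × 2 = 186.
The 4 extra days are Monday, Tuesday, Wednesday, Thursday — none qualify.
Total: 186 + 0 = 186.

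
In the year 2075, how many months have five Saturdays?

4

A month has five Saturdays exactly when Saturday falls within its first (length − 28) days.
Jan: 31 days, starts Tue → 5 of Tue, Wed, Thu
Feb: 28 days, starts Fri → 5 of (none)
Mar: 31 days, starts Fri → 5 of Fri, Sat, Sun ✓
Apr: 30 days, starts Mon → 5 of Mon, Tue
May: 31 days, starts Wed → 5 of Wed, Thu, Fri
Jun: 30 days, starts Sat → 5 of Sat, Sun ✓
Jul: 31 days, starts Mon → 5 of Mon, Tue, Wed
Aug: 31 days, starts Thu → 5 of Thu, Fri, Sat ✓
Sep: 30 days, starts Sun → 5 of Sun, Mon
Oct: 31 days, starts Tue → 5 of Tue, Wed, Thu
Nov: 30 days, starts Fri → 5 of Fri, Sat ✓
Dec: 31 days, starts Sun → 5 of Sun, Mon, Tue
Months with five Saturdays: Mar, Jun, Aug, Nov.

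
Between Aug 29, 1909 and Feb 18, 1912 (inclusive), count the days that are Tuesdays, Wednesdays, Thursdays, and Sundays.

Aug 29, 1909 is a Sunday.
The range spans 904 days (inclusive of both endpoints).
904 = 7 × 129 + 1, so there are 129 full weeks plus 1 extra day.
Each full week contributes 4 days from the set (Tue, Wed, Thu, Sun): 129 × 4 = 516.
The 1 extra day is Sun — 1 of them qualifies.
Total: 516 + 1 = 517.

517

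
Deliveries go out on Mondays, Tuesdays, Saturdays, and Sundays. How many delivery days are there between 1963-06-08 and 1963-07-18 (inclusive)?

1963-06-08 is a Saturday.
From 1963-06-08 to 1963-07-18 is 41 days inclusive.
41 = 7 × 5 + 6, so there are 5 full weeks plus 6 extra days.
Each full week contributes 4 days from the set (Mon, Tue, Sat, Sun): 5 × 4 = 20.
The 6 extra days are Saturday, Sunday, Monday, Tuesday, Wednesday, Thursday — 4 of them qualify.
Total: 20 + 4 = 24.

24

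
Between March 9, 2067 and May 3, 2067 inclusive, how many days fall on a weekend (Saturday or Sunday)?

16

March 9, 2067 is a Wednesday.
That's 56 days from start to end, counting both.
56 = 7 × 8, so the span is exactly 8 full weeks.
Each full week contributes 2 weekend days (Sat, Sun): 8 × 2 = 16.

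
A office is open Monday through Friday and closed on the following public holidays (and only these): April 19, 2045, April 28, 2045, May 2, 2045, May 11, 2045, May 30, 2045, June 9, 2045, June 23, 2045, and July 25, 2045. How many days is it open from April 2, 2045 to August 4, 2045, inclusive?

April 2, 2045 is a Sunday.
The range spans 125 days (inclusive of both endpoints).
125 = 7 × 17 + 6, so there are 17 full weeks plus 6 extra days.
Each full week contributes 5 weekdays (Mon–Fri): 17 × 5 = 85.
The 6 extra days are Sun, Mon, Tue, Wed, Thu, Fri — 5 of them qualify.
Total: 85 + 5 = 90.
Holidays: April 19, 2045 (Wed); April 28, 2045 (Fri); May 2, 2045 (Tue); May 11, 2045 (Thu); May 30, 2045 (Tue); June 9, 2045 (Fri); June 23, 2045 (Fri); July 25, 2045 (Tue).
All 8 holidays fall on weekdays, so subtract 8.
Business days: 90 − 8 = 82.

82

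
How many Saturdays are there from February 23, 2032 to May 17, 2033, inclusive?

64 Saturdays

February 23, 2032 is a Monday.
From February 23, 2032 to May 17, 2033 is 450 days inclusive.
450 = 7 × 64 + 2, so there are 64 full weeks plus 2 extra days.
Each full week contributes one Saturday: 64 so far.
The 2 extra days are Mon, Tue — none qualify.
Total: 64 + 0 = 64.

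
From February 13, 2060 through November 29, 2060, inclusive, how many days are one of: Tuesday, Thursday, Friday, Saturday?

166

February 13, 2060 is a Friday.
From February 13, 2060 to November 29, 2060 is 291 days inclusive.
291 = 7 × 41 + 4, so there are 41 full weeks plus 4 extra days.
Each full week contributes 4 days from the set (Tue, Thu, Fri, Sat): 41 × 4 = 164.
The 4 extra days are Friday, Saturday, Sunday, Monday — 2 of them qualify.
Total: 164 + 2 = 166.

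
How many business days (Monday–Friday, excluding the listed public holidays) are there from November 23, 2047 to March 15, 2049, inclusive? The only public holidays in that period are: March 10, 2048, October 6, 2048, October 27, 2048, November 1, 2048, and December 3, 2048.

November 23, 2047 is a Saturday.
From November 23, 2047 to March 15, 2049 is 479 days inclusive.
479 = 7 × 68 + 3, so there are 68 full weeks plus 3 extra days.
Each full week contributes 5 weekdays (Mon–Fri): 68 × 5 = 340.
The 3 extra days are Sat, Sun, Mon — 1 of them qualifies.
Total: 340 + 1 = 341.
Holidays: March 10, 2048 (Tue); October 6, 2048 (Tue); October 27, 2048 (Tue); November 1, 2048 (Sun); December 3, 2048 (Thu).
4 of the 5 holidays fall on weekdays; the rest are weekends and were already excluded.
Business days: 341 − 4 = 337.

337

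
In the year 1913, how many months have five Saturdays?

A month has five Saturdays exactly when Saturday falls within its first (length − 28) days.
Jan: 31 days, starts Wed → 5 of Wed, Thu, Fri
Feb: 28 days, starts Sat → 5 of (none)
Mar: 31 days, starts Sat → 5 of Sat, Sun, Mon ✓
Apr: 30 days, starts Tue → 5 of Tue, Wed
May: 31 days, starts Thu → 5 of Thu, Fri, Sat ✓
Jun: 30 days, starts Sun → 5 of Sun, Mon
Jul: 31 days, starts Tue → 5 of Tue, Wed, Thu
Aug: 31 days, starts Fri → 5 of Fri, Sat, Sun ✓
Sep: 30 days, starts Mon → 5 of Mon, Tue
Oct: 31 days, starts Wed → 5 of Wed, Thu, Fri
Nov: 30 days, starts Sat → 5 of Sat, Sun ✓
Dec: 31 days, starts Mon → 5 of Mon, Tue, Wed
Months with five Saturdays: Mar, May, Aug, Nov.

4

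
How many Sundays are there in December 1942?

4

Dec 1, 1942 is a Tuesday.
From Dec 1, 1942 to Dec 31, 1942 is 31 days inclusive.
31 = 7 × 4 + 3, so there are 4 full weeks plus 3 extra days.
Each full week contributes one Sunday: 4 so far.
The 3 extra days are Tuesday, Wednesday, Thursday — none qualify.
Total: 4 + 0 = 4.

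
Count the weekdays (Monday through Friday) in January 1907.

23 weekdays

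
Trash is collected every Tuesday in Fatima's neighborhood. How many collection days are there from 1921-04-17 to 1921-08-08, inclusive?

16

1921-04-17 is a Sunday.
The range spans 114 days (inclusive of both endpoints).
114 = 7 × 16 + 2, so there are 16 full weeks plus 2 extra days.
Each full week contributes one Tuesday: 16 so far.
The 2 extra days are Sun, Mon — none qualify.
Total: 16 + 0 = 16.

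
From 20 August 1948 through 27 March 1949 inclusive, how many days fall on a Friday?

32 Fridays

20 August 1948 is a Friday.
The range spans 220 days (inclusive of both endpoints).
220 = 7 × 31 + 3, so there are 31 full weeks plus 3 extra days.
Each full week contributes one Friday: 31 so far.
The 3 extra days are Friday, Saturday, Sunday — 1 of them qualifies.
Total: 31 + 1 = 32.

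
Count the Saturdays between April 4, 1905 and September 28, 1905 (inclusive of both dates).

25 Saturdays

April 4, 1905 is a Tuesday.
That's 178 days from start to end, counting both.
178 = 7 × 25 + 3, so there are 25 full weeks plus 3 extra days.
Each full week contributes one Saturday: 25 so far.
The 3 extra days are Tuesday, Wednesday, Thursday — none qualify.
Total: 25 + 0 = 25.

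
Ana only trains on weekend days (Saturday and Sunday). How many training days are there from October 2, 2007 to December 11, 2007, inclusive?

20

October 2, 2007 is a Tuesday.
From October 2, 2007 to December 11, 2007 is 71 days inclusive.
71 = 7 × 10 + 1, so there are 10 full weeks plus 1 extra day.
Each full week contributes 2 weekend days (Sat, Sun): 10 × 2 = 20.
The 1 extra day is Tuesday — none qualify.
Total: 20 + 0 = 20.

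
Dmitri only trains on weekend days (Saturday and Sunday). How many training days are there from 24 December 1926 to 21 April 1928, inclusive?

24 December 1926 is a Friday.
That's 485 days from start to end, counting both.
485 = 7 × 69 + 2, so there are 69 full weeks plus 2 extra days.
Each full week contributes 2 weekend days (Sat, Sun): 69 × 2 = 138.
The 2 extra days are Fri, Sat — 1 of them qualifies.
Total: 138 + 1 = 139.

139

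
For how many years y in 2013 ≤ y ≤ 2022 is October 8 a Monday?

Day of week of October 8 in each year:
2013: Tue, 2014: Wed, 2015: Thu, 2016: Sat, 2017: Sun, 2018: Mon ✓, 2019: Tue, 2020: Thu, 2021: Fri, 2022: Sat
Mondays: 2018.

1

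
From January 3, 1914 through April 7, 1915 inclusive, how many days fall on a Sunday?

66 Sundays

January 3, 1914 is a Saturday.
The range spans 460 days (inclusive of both endpoints).
460 = 7 × 65 + 5, so there are 65 full weeks plus 5 extra days.
Each full week contributes one Sunday: 65 so far.
The 5 extra days are Sat, Sun, Mon, Tue, Wed — 1 of them qualifies.
Total: 65 + 1 = 66.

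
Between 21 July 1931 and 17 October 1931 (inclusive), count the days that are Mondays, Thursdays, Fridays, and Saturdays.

21 July 1931 is a Tuesday.
That's 89 days from start to end, counting both.
89 = 7 × 12 + 5, so there are 12 full weeks plus 5 extra days.
Each full week contributes 4 days from the set (Mon, Thu, Fri, Sat): 12 × 4 = 48.
The 5 extra days are Tue, Wed, Thu, Fri, Sat — 3 of them qualify.
Total: 48 + 3 = 51.

51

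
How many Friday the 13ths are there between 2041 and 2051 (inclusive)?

19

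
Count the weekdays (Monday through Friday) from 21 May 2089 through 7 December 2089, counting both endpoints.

143 weekdays

21 May 2089 is a Saturday.
The range spans 201 days (inclusive of both endpoints).
201 = 7 × 28 + 5, so there are 28 full weeks plus 5 extra days.
Each full week contributes 5 weekdays (Mon–Fri): 28 × 5 = 140.
The 5 extra days are Saturday, Sunday, Monday, Tuesday, Wednesday — 3 of them qualify.
Total: 140 + 3 = 143.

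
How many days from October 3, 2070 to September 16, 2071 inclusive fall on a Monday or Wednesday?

100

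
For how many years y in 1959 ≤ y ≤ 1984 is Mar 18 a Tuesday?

3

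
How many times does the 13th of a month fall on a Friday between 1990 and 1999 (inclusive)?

17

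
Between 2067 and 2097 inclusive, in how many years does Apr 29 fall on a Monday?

5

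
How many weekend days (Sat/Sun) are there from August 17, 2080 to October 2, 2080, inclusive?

14

August 17, 2080 is a Saturday.
The range spans 47 days (inclusive of both endpoints).
47 = 7 × 6 + 5, so there are 6 full weeks plus 5 extra days.
Each full week contributes 2 weekend days (Sat, Sun): 6 × 2 = 12.
The 5 extra days are Saturday, Sunday, Monday, Tuesday, Wednesday — 2 of them qualify.
Total: 12 + 2 = 14.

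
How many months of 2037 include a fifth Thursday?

A month has five Thursdays exactly when Thursday falls within its first (length − 28) days.
Jan: 31 days, starts Thu → 5 of Thu, Fri, Sat ✓
Feb: 28 days, starts Sun → 5 of (none)
Mar: 31 days, starts Sun → 5 of Sun, Mon, Tue
Apr: 30 days, starts Wed → 5 of Wed, Thu ✓
May: 31 days, starts Fri → 5 of Fri, Sat, Sun
Jun: 30 days, starts Mon → 5 of Mon, Tue
Jul: 31 days, starts Wed → 5 of Wed, Thu, Fri ✓
Aug: 31 days, starts Sat → 5 of Sat, Sun, Mon
Sep: 30 days, starts Tue → 5 of Tue, Wed
Oct: 31 days, starts Thu → 5 of Thu, Fri, Sat ✓
Nov: 30 days, starts Sun → 5 of Sun, Mon
Dec: 31 days, starts Tue → 5 of Tue, Wed, Thu ✓
Months with five Thursdays: Jan, Apr, Jul, Oct, Dec.

5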